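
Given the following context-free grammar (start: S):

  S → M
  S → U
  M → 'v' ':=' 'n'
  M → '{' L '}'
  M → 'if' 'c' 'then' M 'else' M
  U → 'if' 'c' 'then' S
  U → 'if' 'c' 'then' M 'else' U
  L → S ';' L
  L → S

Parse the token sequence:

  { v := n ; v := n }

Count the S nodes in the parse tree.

3

[S [M { [L [S [M v := n]] ; [L [S [M v := n]]]] }]]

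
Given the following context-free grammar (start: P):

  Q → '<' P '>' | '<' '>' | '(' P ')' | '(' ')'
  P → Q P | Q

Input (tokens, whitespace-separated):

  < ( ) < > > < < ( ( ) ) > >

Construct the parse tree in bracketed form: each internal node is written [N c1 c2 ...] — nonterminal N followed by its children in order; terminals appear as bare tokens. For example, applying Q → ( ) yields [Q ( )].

[P [Q < [P [Q ( )] [P [Q < >]]] >] [P [Q < [P [Q < [P [Q ( [P [Q ( )]] )]] >]] >]]]

P
Q P
< P > P
< Q P > P
< ( ) P > P
< ( ) Q > P
< ( ) < > > P
< ( ) < > > Q
< ( ) < > > < P >
< ( ) < > > < Q >
< ( ) < > > < < P > >
< ( ) < > > < < Q > >
< ( ) < > > < < ( P ) > >
< ( ) < > > < < ( Q ) > >
< ( ) < > > < < ( ( ) ) > >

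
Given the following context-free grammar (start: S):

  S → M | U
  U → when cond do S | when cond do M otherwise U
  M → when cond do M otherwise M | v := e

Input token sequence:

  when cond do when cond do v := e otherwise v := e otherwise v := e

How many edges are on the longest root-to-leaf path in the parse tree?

[S [M when cond do [M when cond do [M v := e] otherwise [M v := e]] otherwise [M v := e]]]

4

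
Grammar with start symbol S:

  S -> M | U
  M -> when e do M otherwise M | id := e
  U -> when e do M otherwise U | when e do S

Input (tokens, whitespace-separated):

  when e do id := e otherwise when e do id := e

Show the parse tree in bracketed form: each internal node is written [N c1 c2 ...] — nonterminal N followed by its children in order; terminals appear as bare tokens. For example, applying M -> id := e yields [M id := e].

[S [U when e do [M id := e] otherwise [U when e do [S [M id := e]]]]]

S
U
when e do M otherwise U
when e do id := e otherwise U
when e do id := e otherwise when e do S
when e do id := e otherwise when e do M
when e do id := e otherwise when e do id := e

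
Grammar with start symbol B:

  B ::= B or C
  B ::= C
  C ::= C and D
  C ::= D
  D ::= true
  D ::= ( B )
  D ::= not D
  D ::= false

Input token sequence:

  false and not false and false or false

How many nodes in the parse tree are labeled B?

[B [B [C [C [C [D false]] and [D not [D false]]] and [D false]]] or [C [D false]]]

2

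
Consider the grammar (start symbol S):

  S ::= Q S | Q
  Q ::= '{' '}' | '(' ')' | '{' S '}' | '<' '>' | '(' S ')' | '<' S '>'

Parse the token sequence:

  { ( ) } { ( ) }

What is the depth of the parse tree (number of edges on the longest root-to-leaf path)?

5

[S [Q { [S [Q ( )]] }] [S [Q { [S [Q ( )]] }]]]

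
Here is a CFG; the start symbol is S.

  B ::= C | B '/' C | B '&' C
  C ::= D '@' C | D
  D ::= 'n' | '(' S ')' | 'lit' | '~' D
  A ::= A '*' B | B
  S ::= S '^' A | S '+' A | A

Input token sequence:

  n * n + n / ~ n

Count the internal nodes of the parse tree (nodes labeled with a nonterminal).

[S [S [A [A [B [C [D n]]]] * [B [C [D n]]]]] + [A [B [B [C [D n]]] / [C [D ~ [D n]]]]]]

18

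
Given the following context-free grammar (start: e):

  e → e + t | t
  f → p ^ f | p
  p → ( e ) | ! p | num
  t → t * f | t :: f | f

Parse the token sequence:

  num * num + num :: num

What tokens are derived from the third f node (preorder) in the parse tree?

num

[e [e [t [t [f [p num]]] * [f [p num]]]] + [t [t [f [p num]]] :: [f [p num]]]]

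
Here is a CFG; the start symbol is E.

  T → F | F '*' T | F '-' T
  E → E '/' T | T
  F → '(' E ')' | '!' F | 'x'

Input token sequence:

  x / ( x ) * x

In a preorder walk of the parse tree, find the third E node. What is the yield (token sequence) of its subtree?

x

[E [E [T [F x]]] / [T [F ( [E [T [F x]]] )] * [T [F x]]]]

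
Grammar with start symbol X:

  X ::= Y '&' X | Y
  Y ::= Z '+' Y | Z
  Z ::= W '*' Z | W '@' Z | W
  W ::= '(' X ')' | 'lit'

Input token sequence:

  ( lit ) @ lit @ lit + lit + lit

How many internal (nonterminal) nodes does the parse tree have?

[X [Y [Z [W ( [X [Y [Z [W lit]]]] )] @ [Z [W lit] @ [Z [W lit]]]] + [Y [Z [W lit]] + [Y [Z [W lit]]]]]]

18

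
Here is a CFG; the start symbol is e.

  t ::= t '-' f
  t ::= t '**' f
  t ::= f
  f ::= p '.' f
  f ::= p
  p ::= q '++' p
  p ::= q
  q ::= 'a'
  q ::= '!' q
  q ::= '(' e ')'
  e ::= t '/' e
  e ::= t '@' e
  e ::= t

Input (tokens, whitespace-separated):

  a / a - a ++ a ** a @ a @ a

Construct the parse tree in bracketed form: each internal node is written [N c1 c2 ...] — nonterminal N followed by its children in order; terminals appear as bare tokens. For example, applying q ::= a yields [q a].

[e [t [f [p [q a]]]] / [e [t [t [t [f [p [q a]]]] - [f [p [q a] ++ [p [q a]]]]] ** [f [p [q a]]]] @ [e [t [f [p [q a]]]] @ [e [t [f [p [q a]]]]]]]]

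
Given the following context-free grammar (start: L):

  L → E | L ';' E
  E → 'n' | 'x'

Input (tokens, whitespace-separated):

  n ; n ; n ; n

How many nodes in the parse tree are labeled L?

4

[L [L [L [L [E n]] ; [E n]] ; [E n]] ; [E n]]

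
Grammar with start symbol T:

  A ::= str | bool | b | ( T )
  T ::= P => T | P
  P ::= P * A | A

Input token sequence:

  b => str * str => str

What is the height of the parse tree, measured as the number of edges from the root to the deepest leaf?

5

[T [P [A b]] => [T [P [P [A str]] * [A str]] => [T [P [A str]]]]]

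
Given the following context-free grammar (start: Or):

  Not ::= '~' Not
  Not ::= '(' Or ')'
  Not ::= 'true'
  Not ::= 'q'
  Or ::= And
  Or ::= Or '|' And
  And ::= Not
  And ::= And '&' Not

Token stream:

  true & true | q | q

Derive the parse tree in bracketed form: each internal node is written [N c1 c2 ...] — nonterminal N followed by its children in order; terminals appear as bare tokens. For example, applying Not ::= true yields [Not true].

Or
Or | And
Or | And | And
And | And | And
And & Not | And | And
Not & Not | And | And
true & Not | And | And
true & true | And | And
true & true | Not | And
true & true | q | And
true & true | q | Not
true & true | q | q

[Or [Or [Or [And [And [Not true]] & [Not true]]] | [And [Not q]]] | [And [Not q]]]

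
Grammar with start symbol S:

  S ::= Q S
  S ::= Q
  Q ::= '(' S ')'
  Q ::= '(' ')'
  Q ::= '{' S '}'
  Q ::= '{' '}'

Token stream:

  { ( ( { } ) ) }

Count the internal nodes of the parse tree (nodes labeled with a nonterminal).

8

[S [Q { [S [Q ( [S [Q ( [S [Q { }]] )]] )]] }]]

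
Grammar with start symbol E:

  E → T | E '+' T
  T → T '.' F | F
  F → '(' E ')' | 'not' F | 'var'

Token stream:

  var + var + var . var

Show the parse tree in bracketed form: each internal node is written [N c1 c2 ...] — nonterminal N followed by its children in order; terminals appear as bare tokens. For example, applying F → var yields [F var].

E
E + T
E + T + T
T + T + T
F + T + T
var + T + T
var + F + T
var + var + T
var + var + T . F
var + var + F . F
var + var + var . F
var + var + var . var

[E [E [E [T [F var]]] + [T [F var]]] + [T [T [F var]] . [F var]]]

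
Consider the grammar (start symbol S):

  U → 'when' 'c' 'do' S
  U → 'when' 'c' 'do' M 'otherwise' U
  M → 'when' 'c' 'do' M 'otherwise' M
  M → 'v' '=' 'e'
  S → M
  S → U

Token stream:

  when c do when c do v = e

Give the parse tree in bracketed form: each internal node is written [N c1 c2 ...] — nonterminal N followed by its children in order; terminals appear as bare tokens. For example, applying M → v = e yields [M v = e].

[S [U when c do [S [U when c do [S [M v = e]]]]]]

S
U
when c do S
when c do U
when c do when c do S
when c do when c do M
when c do when c do v = e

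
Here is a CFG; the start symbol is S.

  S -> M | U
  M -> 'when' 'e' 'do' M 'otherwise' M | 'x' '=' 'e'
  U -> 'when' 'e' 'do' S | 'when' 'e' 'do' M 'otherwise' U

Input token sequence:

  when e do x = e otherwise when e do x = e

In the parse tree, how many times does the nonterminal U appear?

2

[S [U when e do [M x = e] otherwise [U when e do [S [M x = e]]]]]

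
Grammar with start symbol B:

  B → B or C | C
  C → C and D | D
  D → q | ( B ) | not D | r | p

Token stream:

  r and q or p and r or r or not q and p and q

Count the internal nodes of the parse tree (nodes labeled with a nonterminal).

[B [B [B [B [C [C [D r]] and [D q]]] or [C [C [D p]] and [D r]]] or [C [D r]]] or [C [C [C [D not [D q]]] and [D p]] and [D q]]]

21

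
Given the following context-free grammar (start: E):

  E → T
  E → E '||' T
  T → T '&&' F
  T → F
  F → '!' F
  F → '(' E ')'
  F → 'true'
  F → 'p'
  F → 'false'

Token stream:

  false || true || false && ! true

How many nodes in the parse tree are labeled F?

5

[E [E [E [T [F false]]] || [T [F true]]] || [T [T [F false]] && [F ! [F true]]]]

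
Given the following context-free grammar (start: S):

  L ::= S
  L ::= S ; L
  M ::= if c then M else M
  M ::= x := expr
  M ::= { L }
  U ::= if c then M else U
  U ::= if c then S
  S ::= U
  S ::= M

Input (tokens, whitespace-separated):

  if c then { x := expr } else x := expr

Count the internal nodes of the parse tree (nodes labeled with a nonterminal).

7

[S [M if c then [M { [L [S [M x := expr]]] }] else [M x := expr]]]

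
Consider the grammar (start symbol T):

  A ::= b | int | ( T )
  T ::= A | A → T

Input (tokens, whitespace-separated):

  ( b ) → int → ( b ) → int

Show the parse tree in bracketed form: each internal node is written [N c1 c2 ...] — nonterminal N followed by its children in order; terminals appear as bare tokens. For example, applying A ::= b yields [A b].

T
A → T
( T ) → T
( A ) → T
( b ) → T
( b ) → A → T
( b ) → int → T
( b ) → int → A → T
( b ) → int → ( T ) → T
( b ) → int → ( A ) → T
( b ) → int → ( b ) → T
( b ) → int → ( b ) → A
( b ) → int → ( b ) → int

[T [A ( [T [A b]] )] → [T [A int] → [T [A ( [T [A b]] )] → [T [A int]]]]]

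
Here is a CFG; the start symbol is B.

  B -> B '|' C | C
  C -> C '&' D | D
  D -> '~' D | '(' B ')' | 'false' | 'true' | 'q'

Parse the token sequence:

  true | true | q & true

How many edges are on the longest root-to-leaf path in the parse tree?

[B [B [B [C [D true]]] | [C [D true]]] | [C [C [D q]] & [D true]]]

5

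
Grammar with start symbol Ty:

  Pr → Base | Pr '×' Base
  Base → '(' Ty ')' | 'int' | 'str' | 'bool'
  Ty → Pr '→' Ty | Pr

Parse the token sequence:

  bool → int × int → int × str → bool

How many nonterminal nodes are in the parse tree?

16

[Ty [Pr [Base bool]] → [Ty [Pr [Pr [Base int]] × [Base int]] → [Ty [Pr [Pr [Base int]] × [Base str]] → [Ty [Pr [Base bool]]]]]]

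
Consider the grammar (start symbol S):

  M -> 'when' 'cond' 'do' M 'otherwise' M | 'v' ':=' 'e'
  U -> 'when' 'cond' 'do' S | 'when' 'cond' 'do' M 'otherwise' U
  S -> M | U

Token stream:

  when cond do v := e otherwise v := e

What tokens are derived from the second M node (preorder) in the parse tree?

[S [M when cond do [M v := e] otherwise [M v := e]]]

v := e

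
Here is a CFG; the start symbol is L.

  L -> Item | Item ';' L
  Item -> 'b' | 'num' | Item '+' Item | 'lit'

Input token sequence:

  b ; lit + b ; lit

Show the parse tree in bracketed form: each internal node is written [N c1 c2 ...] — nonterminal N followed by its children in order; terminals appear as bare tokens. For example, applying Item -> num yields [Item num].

L
Item ; L
b ; L
b ; Item ; L
b ; Item + Item ; L
b ; lit + Item ; L
b ; lit + b ; L
b ; lit + b ; Item
b ; lit + b ; lit

[L [Item b] ; [L [Item [Item lit] + [Item b]] ; [L [Item lit]]]]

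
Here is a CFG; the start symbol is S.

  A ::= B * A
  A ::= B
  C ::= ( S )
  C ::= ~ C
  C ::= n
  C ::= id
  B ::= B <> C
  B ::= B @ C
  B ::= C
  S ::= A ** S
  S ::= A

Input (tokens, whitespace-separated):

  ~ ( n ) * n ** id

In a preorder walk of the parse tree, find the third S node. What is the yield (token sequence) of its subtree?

id

[S [A [B [C ~ [C ( [S [A [B [C n]]]] )]]] * [A [B [C n]]]] ** [S [A [B [C id]]]]]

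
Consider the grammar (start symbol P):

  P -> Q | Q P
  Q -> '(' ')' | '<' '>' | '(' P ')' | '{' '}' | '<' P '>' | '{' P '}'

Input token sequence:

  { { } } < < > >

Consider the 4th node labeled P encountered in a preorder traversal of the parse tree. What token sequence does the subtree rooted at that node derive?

< >

[P [Q { [P [Q { }]] }] [P [Q < [P [Q < >]] >]]]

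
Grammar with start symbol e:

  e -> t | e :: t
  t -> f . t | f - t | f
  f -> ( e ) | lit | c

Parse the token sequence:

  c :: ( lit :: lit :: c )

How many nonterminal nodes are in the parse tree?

15

[e [e [t [f c]]] :: [t [f ( [e [e [e [t [f lit]]] :: [t [f lit]]] :: [t [f c]]] )]]]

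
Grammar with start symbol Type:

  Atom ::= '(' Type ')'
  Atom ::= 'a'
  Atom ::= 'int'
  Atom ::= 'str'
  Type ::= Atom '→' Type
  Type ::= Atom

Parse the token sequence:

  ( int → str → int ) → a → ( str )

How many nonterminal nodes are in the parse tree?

[Type [Atom ( [Type [Atom int] → [Type [Atom str] → [Type [Atom int]]]] )] → [Type [Atom a] → [Type [Atom ( [Type [Atom str]] )]]]]

14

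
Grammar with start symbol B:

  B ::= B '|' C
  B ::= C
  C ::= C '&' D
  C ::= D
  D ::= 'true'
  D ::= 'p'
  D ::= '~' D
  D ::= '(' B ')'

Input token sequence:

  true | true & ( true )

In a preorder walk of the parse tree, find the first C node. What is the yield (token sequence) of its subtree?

true

[B [B [C [D true]]] | [C [C [D true]] & [D ( [B [C [D true]]] )]]]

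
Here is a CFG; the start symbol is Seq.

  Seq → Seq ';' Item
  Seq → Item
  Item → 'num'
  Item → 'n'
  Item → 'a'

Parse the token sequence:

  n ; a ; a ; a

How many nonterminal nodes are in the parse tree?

[Seq [Seq [Seq [Seq [Item n]] ; [Item a]] ; [Item a]] ; [Item a]]

8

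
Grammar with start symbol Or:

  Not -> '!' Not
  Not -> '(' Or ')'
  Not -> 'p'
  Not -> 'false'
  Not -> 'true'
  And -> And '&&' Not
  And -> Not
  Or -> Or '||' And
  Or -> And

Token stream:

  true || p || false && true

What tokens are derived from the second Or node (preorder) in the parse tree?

[Or [Or [Or [And [Not true]]] || [And [Not p]]] || [And [And [Not false]] && [Not true]]]

true || p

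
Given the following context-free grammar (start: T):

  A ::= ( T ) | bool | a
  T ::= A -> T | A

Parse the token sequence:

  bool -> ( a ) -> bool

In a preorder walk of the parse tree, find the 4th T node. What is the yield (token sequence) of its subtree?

[T [A bool] -> [T [A ( [T [A a]] )] -> [T [A bool]]]]

bool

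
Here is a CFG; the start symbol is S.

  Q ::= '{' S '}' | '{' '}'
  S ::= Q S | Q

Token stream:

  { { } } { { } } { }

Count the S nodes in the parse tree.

5

[S [Q { [S [Q { }]] }] [S [Q { [S [Q { }]] }] [S [Q { }]]]]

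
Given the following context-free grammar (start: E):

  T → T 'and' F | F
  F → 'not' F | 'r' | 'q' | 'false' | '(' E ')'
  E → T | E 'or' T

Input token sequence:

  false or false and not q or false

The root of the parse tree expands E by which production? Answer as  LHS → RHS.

E → E 'or' T

[E [E [E [T [F false]]] or [T [T [F false]] and [F not [F q]]]] or [T [F false]]]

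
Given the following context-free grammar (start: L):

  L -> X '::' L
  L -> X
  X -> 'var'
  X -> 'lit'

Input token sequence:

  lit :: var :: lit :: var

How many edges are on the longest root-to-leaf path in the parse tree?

5

[L [X lit] :: [L [X var] :: [L [X lit] :: [L [X var]]]]]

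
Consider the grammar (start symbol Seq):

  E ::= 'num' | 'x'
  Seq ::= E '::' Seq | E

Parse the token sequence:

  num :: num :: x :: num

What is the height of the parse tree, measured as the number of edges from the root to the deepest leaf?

[Seq [E num] :: [Seq [E num] :: [Seq [E x] :: [Seq [E num]]]]]

5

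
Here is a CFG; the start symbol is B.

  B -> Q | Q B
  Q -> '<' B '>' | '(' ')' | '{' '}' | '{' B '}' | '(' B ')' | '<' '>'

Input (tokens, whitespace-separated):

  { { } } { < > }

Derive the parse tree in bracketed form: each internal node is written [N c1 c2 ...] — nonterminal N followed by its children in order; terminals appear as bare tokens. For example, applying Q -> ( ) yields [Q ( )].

B
Q B
{ B } B
{ Q } B
{ { } } B
{ { } } Q
{ { } } { B }
{ { } } { Q }
{ { } } { < > }

[B [Q { [B [Q { }]] }] [B [Q { [B [Q < >]] }]]]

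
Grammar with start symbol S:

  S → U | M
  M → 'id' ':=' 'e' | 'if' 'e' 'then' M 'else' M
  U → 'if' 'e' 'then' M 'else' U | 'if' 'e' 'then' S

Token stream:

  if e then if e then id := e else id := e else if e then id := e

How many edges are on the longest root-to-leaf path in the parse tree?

5

[S [U if e then [M if e then [M id := e] else [M id := e]] else [U if e then [S [M id := e]]]]]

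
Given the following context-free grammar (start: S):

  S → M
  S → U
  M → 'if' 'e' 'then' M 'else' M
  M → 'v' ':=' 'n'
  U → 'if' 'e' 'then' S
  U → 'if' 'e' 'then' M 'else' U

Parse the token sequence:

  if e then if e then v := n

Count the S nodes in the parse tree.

3

[S [U if e then [S [U if e then [S [M v := n]]]]]]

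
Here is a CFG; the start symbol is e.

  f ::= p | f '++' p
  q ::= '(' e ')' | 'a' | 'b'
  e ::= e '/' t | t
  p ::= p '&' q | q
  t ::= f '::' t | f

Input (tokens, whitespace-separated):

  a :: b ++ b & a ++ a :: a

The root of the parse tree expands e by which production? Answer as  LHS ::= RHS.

e ::= t

[e [t [f [p [q a]]] :: [t [f [f [f [p [q b]]] ++ [p [p [q b]] & [q a]]] ++ [p [q a]]] :: [t [f [p [q a]]]]]]]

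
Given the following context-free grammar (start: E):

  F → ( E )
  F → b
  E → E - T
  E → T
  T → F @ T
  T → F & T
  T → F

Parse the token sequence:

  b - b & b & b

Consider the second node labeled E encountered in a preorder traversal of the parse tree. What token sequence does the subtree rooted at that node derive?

b

[E [E [T [F b]]] - [T [F b] & [T [F b] & [T [F b]]]]]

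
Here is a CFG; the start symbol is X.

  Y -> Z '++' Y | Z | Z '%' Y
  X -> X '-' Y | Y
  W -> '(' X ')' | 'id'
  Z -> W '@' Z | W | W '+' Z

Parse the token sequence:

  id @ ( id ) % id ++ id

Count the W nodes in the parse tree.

[X [Y [Z [W id] @ [Z [W ( [X [Y [Z [W id]]]] )]]] % [Y [Z [W id]] ++ [Y [Z [W id]]]]]]

5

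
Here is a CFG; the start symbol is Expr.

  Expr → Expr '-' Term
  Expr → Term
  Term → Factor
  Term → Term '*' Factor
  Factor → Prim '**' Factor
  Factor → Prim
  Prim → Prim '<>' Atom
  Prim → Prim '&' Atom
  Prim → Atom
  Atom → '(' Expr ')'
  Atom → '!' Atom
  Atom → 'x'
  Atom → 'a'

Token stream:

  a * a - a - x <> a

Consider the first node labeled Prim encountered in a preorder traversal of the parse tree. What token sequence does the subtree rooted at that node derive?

a

[Expr [Expr [Expr [Term [Term [Factor [Prim [Atom a]]]] * [Factor [Prim [Atom a]]]]] - [Term [Factor [Prim [Atom a]]]]] - [Term [Factor [Prim [Prim [Atom x]] <> [Atom a]]]]]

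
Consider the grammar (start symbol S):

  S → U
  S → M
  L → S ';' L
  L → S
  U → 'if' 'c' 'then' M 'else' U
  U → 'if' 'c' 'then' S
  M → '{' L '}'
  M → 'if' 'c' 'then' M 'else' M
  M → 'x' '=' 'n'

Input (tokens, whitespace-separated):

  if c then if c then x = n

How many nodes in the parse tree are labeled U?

2

[S [U if c then [S [U if c then [S [M x = n]]]]]]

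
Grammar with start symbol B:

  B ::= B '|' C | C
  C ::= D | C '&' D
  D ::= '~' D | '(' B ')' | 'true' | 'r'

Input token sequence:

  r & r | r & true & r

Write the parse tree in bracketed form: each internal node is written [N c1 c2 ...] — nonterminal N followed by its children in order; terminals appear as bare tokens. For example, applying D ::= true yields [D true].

[B [B [C [C [D r]] & [D r]]] | [C [C [C [D r]] & [D true]] & [D r]]]

B
B | C
C | C
C & D | C
D & D | C
r & D | C
r & r | C
r & r | C & D
r & r | C & D & D
r & r | D & D & D
r & r | r & D & D
r & r | r & true & D
r & r | r & true & r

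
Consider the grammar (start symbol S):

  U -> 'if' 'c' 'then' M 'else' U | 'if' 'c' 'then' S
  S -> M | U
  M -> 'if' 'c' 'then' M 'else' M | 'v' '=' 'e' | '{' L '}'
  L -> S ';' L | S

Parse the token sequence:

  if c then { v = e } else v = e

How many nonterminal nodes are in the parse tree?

7

[S [M if c then [M { [L [S [M v = e]]] }] else [M v = e]]]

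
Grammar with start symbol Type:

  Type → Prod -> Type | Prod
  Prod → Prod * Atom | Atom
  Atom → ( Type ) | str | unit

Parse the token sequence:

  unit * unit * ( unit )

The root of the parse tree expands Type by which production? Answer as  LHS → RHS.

Type → Prod

[Type [Prod [Prod [Prod [Atom unit]] * [Atom unit]] * [Atom ( [Type [Prod [Atom unit]]] )]]]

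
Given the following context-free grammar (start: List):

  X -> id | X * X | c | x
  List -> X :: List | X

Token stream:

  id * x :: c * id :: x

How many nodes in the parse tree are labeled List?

3

[List [X [X id] * [X x]] :: [List [X [X c] * [X id]] :: [List [X x]]]]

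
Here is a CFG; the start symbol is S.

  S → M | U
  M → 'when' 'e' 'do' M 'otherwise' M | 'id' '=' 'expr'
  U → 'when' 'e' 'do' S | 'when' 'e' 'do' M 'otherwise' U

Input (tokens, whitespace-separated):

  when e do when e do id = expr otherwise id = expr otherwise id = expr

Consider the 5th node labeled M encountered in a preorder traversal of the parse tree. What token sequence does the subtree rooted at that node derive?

[S [M when e do [M when e do [M id = expr] otherwise [M id = expr]] otherwise [M id = expr]]]

id = expr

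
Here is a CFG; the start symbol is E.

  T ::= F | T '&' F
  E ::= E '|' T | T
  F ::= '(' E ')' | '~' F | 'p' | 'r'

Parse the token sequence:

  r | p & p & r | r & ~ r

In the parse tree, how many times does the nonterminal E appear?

3

[E [E [E [T [F r]]] | [T [T [T [F p]] & [F p]] & [F r]]] | [T [T [F r]] & [F ~ [F r]]]]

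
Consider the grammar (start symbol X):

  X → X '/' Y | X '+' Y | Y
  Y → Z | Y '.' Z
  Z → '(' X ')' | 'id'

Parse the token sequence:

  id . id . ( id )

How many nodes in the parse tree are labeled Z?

[X [Y [Y [Y [Z id]] . [Z id]] . [Z ( [X [Y [Z id]]] )]]]

4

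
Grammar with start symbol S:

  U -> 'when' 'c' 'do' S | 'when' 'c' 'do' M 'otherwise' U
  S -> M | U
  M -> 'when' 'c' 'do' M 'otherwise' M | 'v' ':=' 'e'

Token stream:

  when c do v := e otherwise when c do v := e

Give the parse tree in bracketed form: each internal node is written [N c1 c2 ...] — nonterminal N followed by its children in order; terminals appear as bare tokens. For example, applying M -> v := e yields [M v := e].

S
U
when c do M otherwise U
when c do v := e otherwise U
when c do v := e otherwise when c do S
when c do v := e otherwise when c do M
when c do v := e otherwise when c do v := e

[S [U when c do [M v := e] otherwise [U when c do [S [M v := e]]]]]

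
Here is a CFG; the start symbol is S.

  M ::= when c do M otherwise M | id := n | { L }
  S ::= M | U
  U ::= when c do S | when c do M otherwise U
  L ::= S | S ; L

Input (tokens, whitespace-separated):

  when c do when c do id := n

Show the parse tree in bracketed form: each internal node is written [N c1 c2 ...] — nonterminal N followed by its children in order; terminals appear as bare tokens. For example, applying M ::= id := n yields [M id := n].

S
U
when c do S
when c do U
when c do when c do S
when c do when c do M
when c do when c do id := n

[S [U when c do [S [U when c do [S [M id := n]]]]]]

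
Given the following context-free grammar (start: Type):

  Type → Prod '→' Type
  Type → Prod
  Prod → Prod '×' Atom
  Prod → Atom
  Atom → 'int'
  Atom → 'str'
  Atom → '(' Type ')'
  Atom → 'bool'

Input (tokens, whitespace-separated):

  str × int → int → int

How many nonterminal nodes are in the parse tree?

[Type [Prod [Prod [Atom str]] × [Atom int]] → [Type [Prod [Atom int]] → [Type [Prod [Atom int]]]]]

11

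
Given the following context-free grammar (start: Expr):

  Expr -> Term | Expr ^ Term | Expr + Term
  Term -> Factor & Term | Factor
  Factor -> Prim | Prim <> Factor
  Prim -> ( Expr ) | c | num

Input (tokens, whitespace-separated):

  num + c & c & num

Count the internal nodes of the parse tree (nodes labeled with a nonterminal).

[Expr [Expr [Term [Factor [Prim num]]]] + [Term [Factor [Prim c]] & [Term [Factor [Prim c]] & [Term [Factor [Prim num]]]]]]

14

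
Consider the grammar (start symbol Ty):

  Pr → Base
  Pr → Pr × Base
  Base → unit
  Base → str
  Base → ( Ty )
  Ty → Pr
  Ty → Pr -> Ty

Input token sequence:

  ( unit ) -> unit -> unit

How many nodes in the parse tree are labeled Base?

4

[Ty [Pr [Base ( [Ty [Pr [Base unit]]] )]] -> [Ty [Pr [Base unit]] -> [Ty [Pr [Base unit]]]]]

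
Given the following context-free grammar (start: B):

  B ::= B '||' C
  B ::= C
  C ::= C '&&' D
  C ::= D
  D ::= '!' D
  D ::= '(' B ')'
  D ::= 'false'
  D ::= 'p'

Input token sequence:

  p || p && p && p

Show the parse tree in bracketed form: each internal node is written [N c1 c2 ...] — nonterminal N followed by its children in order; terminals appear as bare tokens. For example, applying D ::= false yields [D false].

[B [B [C [D p]]] || [C [C [C [D p]] && [D p]] && [D p]]]

B
B || C
C || C
D || C
p || C
p || C && D
p || C && D && D
p || D && D && D
p || p && D && D
p || p && p && D
p || p && p && p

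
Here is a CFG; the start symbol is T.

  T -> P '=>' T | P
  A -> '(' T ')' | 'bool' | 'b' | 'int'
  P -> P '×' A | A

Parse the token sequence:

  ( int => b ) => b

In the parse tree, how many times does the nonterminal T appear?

4

[T [P [A ( [T [P [A int]] => [T [P [A b]]]] )]] => [T [P [A b]]]]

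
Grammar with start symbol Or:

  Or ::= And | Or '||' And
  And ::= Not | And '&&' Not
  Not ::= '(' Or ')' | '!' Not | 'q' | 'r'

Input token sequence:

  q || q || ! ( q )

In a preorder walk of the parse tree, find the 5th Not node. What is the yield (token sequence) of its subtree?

[Or [Or [Or [And [Not q]]] || [And [Not q]]] || [And [Not ! [Not ( [Or [And [Not q]]] )]]]]

q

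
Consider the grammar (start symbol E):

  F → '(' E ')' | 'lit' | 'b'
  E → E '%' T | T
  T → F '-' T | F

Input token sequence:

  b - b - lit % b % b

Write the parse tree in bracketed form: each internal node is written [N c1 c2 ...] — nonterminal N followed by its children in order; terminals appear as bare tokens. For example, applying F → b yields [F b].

E
E % T
E % T % T
T % T % T
F - T % T % T
b - T % T % T
b - F - T % T % T
b - b - T % T % T
b - b - F % T % T
b - b - lit % T % T
b - b - lit % F % T
b - b - lit % b % T
b - b - lit % b % F
b - b - lit % b % b

[E [E [E [T [F b] - [T [F b] - [T [F lit]]]]] % [T [F b]]] % [T [F b]]]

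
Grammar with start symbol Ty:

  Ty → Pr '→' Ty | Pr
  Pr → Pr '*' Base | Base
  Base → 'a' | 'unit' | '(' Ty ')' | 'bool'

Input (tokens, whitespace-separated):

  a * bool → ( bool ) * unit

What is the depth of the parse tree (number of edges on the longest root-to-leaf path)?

8

[Ty [Pr [Pr [Base a]] * [Base bool]] → [Ty [Pr [Pr [Base ( [Ty [Pr [Base bool]]] )]] * [Base unit]]]]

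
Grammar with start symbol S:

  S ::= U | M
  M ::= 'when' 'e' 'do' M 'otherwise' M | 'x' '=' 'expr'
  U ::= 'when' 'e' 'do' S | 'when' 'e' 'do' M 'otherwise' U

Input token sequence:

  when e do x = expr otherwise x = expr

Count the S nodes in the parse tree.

1

[S [M when e do [M x = expr] otherwise [M x = expr]]]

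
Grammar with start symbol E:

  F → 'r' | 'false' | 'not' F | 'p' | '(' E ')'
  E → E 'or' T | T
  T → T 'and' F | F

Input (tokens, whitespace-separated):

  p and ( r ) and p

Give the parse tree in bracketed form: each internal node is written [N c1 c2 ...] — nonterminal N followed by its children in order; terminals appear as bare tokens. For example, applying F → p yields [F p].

E
T
T and F
T and F and F
F and F and F
p and F and F
p and ( E ) and F
p and ( T ) and F
p and ( F ) and F
p and ( r ) and F
p and ( r ) and p

[E [T [T [T [F p]] and [F ( [E [T [F r]]] )]] and [F p]]]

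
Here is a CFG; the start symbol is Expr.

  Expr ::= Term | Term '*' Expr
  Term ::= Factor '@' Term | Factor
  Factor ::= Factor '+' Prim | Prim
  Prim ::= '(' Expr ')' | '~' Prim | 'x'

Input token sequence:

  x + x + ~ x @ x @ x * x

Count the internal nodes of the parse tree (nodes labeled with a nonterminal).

[Expr [Term [Factor [Factor [Factor [Prim x]] + [Prim x]] + [Prim ~ [Prim x]]] @ [Term [Factor [Prim x]] @ [Term [Factor [Prim x]]]]] * [Expr [Term [Factor [Prim x]]]]]

19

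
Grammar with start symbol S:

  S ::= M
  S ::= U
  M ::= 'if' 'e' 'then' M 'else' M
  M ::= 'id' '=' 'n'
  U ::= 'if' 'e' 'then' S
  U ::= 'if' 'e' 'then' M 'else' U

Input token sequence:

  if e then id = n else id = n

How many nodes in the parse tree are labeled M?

3

[S [M if e then [M id = n] else [M id = n]]]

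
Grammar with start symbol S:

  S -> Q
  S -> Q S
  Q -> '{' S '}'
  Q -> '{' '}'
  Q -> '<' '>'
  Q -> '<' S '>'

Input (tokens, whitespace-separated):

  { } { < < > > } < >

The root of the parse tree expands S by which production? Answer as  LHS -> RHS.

S -> Q S

[S [Q { }] [S [Q { [S [Q < [S [Q < >]] >]] }] [S [Q < >]]]]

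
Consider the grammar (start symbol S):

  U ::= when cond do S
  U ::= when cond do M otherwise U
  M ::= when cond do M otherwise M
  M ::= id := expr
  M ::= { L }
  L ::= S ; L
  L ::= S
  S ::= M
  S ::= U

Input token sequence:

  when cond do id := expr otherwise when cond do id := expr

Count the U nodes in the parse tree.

2

[S [U when cond do [M id := expr] otherwise [U when cond do [S [M id := expr]]]]]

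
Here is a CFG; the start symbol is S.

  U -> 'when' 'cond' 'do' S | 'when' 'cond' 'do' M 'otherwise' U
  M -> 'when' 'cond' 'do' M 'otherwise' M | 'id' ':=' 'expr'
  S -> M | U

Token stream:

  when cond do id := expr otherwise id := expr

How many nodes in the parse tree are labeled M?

3

[S [M when cond do [M id := expr] otherwise [M id := expr]]]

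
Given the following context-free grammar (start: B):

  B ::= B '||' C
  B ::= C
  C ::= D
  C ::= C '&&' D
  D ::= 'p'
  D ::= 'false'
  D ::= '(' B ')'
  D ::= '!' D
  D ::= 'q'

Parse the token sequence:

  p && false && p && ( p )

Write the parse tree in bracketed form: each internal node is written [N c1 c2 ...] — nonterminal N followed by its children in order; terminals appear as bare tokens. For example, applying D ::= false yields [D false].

B
C
C && D
C && D && D
C && D && D && D
D && D && D && D
p && D && D && D
p && false && D && D
p && false && p && D
p && false && p && ( B )
p && false && p && ( C )
p && false && p && ( D )
p && false && p && ( p )

[B [C [C [C [C [D p]] && [D false]] && [D p]] && [D ( [B [C [D p]]] )]]]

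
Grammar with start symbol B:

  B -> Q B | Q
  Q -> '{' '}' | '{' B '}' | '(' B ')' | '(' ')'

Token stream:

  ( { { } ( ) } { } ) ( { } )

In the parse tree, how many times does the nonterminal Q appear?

7

[B [Q ( [B [Q { [B [Q { }] [B [Q ( )]]] }] [B [Q { }]]] )] [B [Q ( [B [Q { }]] )]]]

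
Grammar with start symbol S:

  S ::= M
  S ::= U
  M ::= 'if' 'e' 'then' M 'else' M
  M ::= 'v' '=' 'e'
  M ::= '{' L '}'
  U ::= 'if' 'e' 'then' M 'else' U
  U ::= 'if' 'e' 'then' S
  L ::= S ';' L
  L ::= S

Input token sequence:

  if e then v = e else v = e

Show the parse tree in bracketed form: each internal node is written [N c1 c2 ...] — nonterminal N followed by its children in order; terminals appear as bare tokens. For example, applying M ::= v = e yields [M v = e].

[S [M if e then [M v = e] else [M v = e]]]

S
M
if e then M else M
if e then v = e else M
if e then v = e else v = e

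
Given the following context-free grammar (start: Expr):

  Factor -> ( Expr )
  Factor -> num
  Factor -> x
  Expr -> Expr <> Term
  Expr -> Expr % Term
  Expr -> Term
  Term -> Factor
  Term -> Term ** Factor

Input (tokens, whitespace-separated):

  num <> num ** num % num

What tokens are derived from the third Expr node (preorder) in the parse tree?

[Expr [Expr [Expr [Term [Factor num]]] <> [Term [Term [Factor num]] ** [Factor num]]] % [Term [Factor num]]]

num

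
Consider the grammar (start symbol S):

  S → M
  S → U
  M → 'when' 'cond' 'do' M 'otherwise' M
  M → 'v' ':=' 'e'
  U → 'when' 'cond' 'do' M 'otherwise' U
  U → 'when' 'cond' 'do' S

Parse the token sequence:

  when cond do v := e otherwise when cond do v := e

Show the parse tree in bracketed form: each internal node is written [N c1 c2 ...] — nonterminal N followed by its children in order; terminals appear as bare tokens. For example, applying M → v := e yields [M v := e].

[S [U when cond do [M v := e] otherwise [U when cond do [S [M v := e]]]]]

S
U
when cond do M otherwise U
when cond do v := e otherwise U
when cond do v := e otherwise when cond do S
when cond do v := e otherwise when cond do M
when cond do v := e otherwise when cond do v := e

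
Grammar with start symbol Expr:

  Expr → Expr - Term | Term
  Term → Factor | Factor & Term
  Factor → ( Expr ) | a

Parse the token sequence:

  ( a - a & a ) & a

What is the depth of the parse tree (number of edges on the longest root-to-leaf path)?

[Expr [Term [Factor ( [Expr [Expr [Term [Factor a]]] - [Term [Factor a] & [Term [Factor a]]]] )] & [Term [Factor a]]]]

7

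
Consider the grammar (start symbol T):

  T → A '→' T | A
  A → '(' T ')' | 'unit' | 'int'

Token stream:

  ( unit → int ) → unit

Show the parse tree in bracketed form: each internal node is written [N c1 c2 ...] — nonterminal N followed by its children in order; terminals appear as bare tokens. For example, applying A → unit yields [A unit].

[T [A ( [T [A unit] → [T [A int]]] )] → [T [A unit]]]

T
A → T
( T ) → T
( A → T ) → T
( unit → T ) → T
( unit → A ) → T
( unit → int ) → T
( unit → int ) → A
( unit → int ) → unit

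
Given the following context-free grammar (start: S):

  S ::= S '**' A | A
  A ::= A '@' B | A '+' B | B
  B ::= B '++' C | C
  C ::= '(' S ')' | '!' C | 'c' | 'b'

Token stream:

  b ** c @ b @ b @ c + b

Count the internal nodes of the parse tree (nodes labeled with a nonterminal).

[S [S [A [B [C b]]]] ** [A [A [A [A [A [B [C c]]] @ [B [C b]]] @ [B [C b]]] @ [B [C c]]] + [B [C b]]]]

20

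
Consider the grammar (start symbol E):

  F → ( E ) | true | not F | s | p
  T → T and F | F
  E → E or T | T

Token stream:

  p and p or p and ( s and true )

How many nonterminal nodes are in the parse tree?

15

[E [E [T [T [F p]] and [F p]]] or [T [T [F p]] and [F ( [E [T [T [F s]] and [F true]]] )]]]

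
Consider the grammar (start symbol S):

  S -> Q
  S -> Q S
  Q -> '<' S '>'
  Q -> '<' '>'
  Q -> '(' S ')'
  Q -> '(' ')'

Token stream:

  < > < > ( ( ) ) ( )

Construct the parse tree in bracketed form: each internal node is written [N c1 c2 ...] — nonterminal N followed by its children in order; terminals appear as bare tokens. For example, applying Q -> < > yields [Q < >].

S
Q S
< > S
< > Q S
< > < > S
< > < > Q S
< > < > ( S ) S
< > < > ( Q ) S
< > < > ( ( ) ) S
< > < > ( ( ) ) Q
< > < > ( ( ) ) ( )

[S [Q < >] [S [Q < >] [S [Q ( [S [Q ( )]] )] [S [Q ( )]]]]]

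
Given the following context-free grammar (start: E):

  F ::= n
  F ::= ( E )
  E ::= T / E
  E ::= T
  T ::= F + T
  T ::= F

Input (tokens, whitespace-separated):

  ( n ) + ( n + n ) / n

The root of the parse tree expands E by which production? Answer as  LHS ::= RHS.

E ::= T / E

[E [T [F ( [E [T [F n]]] )] + [T [F ( [E [T [F n] + [T [F n]]]] )]]] / [E [T [F n]]]]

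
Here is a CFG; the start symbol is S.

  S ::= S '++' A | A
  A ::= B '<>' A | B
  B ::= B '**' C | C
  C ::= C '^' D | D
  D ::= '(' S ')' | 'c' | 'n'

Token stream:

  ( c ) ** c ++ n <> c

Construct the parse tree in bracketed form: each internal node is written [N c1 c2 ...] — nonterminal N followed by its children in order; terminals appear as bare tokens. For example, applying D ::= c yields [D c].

S
S ++ A
A ++ A
B ++ A
B ** C ++ A
C ** C ++ A
D ** C ++ A
( S ) ** C ++ A
( A ) ** C ++ A
( B ) ** C ++ A
( C ) ** C ++ A
( D ) ** C ++ A
( c ) ** C ++ A
( c ) ** D ++ A
( c ) ** c ++ A
( c ) ** c ++ B <> A
( c ) ** c ++ C <> A
( c ) ** c ++ D <> A
( c ) ** c ++ n <> A
( c ) ** c ++ n <> B
( c ) ** c ++ n <> C
( c ) ** c ++ n <> D
( c ) ** c ++ n <> c

[S [S [A [B [B [C [D ( [S [A [B [C [D c]]]]] )]]] ** [C [D c]]]]] ++ [A [B [C [D n]]] <> [A [B [C [D c]]]]]]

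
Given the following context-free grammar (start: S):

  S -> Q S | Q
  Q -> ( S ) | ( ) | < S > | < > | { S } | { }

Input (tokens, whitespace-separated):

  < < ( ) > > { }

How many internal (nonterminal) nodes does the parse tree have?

8

[S [Q < [S [Q < [S [Q ( )]] >]] >] [S [Q { }]]]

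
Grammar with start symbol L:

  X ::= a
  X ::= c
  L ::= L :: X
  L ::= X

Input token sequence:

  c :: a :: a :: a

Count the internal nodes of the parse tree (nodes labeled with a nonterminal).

8

[L [L [L [L [X c]] :: [X a]] :: [X a]] :: [X a]]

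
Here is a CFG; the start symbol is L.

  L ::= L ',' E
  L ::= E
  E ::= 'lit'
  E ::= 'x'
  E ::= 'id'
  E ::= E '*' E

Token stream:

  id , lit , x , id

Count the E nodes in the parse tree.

4

[L [L [L [L [E id]] , [E lit]] , [E x]] , [E id]]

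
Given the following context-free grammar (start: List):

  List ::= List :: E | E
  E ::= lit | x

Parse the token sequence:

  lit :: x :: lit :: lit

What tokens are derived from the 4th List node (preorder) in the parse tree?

[List [List [List [List [E lit]] :: [E x]] :: [E lit]] :: [E lit]]

lit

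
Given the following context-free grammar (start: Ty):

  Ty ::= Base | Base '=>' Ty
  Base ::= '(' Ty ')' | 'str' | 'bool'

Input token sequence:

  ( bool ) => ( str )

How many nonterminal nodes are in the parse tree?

[Ty [Base ( [Ty [Base bool]] )] => [Ty [Base ( [Ty [Base str]] )]]]

8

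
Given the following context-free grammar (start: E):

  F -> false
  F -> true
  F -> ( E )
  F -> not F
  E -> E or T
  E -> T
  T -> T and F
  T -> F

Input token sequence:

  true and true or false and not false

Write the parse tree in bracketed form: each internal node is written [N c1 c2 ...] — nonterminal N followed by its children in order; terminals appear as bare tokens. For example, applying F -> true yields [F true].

[E [E [T [T [F true]] and [F true]]] or [T [T [F false]] and [F not [F false]]]]

E
E or T
T or T
T and F or T
F and F or T
true and F or T
true and true or T
true and true or T and F
true and true or F and F
true and true or false and F
true and true or false and not F
true and true or false and not false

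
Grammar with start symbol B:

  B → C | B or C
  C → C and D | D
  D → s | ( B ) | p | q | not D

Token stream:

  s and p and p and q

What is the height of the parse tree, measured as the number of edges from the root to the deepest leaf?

6

[B [C [C [C [C [D s]] and [D p]] and [D p]] and [D q]]]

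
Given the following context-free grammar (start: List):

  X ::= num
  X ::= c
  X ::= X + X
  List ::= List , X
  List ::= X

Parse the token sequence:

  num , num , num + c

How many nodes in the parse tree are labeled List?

3

[List [List [List [X num]] , [X num]] , [X [X num] + [X c]]]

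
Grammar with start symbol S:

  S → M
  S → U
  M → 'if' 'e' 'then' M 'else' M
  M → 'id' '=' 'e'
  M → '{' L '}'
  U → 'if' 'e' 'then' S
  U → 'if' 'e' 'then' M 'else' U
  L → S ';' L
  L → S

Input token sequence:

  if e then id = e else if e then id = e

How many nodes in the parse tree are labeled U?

2

[S [U if e then [M id = e] else [U if e then [S [M id = e]]]]]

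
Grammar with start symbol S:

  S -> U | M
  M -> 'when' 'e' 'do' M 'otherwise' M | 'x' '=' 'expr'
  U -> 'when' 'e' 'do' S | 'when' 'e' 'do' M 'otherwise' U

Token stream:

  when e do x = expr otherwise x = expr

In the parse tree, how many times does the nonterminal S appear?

1

[S [M when e do [M x = expr] otherwise [M x = expr]]]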